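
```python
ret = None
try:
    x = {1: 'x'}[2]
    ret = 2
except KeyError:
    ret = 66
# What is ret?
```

Step-by-step execution trace:
1. `x = {1: 'x'}[2]` raises KeyError.
2. `ret = 2` is not reached.
3. `except KeyError` matches → ret = 66.
Result: 66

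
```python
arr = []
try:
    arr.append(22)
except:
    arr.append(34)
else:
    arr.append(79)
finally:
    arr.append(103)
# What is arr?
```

Step-by-step execution trace:
1. try: `arr.append(22)` → arr = [22]. No exception raised.
2. `except` is skipped.
3. `else` runs: `arr.append(79)` → arr = [22, 79].
4. `finally` always runs: `arr.append(103)` → arr = [22, 79, 103].
Result: [22, 79, 103]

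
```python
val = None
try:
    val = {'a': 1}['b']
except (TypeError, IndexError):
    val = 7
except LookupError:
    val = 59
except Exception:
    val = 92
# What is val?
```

Step-by-step execution trace:
1. `val = {'a': 1}['b']` raises KeyError.
2. `except (TypeError, IndexError)` does not match KeyError; skipped.
3. `except LookupError` matches (KeyError is a subclass of LookupError) → val = 59.
4. `except Exception` is not reached.
Result: 59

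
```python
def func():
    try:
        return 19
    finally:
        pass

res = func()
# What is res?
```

Step-by-step execution trace:
1. `func()` enters try: `return 19` sets pending return value 19.
2. Before returning, `finally: pass` runs (no effect).
3. func() returns 19 → res = 19.
Result: 19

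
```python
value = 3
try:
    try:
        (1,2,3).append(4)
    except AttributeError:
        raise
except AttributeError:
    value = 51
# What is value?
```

Step-by-step execution trace:
1. Inner try: `(1,2,3).append(4)` raises AttributeError.
2. Inner `except AttributeError` matches; bare `raise` re-raises the same AttributeError.
3. Outer `except AttributeError` matches → value = 51.
Result: 51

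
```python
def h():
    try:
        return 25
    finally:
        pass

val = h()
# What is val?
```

Step-by-step execution trace:
1. `h()` enters try: `return 25` sets pending return value 25.
2. Before returning, `finally: pass` runs (no effect).
3. h() returns 25 → val = 25.
Result: 25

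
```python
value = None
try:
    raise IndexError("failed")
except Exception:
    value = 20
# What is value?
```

Step-by-step execution trace:
1. `raise IndexError(...)` raises IndexError.
2. `except Exception` matches (IndexError is a subclass of Exception) → value = 20.
Result: 20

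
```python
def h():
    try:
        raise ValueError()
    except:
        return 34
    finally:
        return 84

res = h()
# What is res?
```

Step-by-step execution trace:
1. `h()` enters try: `raise ValueError()` raises ValueError.
2. bare `except` matches → `return 34` sets pending return value 34.
3. Before returning, `finally: return 84` runs and overrides the pending return.
4. h() returns 84 → res = 84.
Result: 84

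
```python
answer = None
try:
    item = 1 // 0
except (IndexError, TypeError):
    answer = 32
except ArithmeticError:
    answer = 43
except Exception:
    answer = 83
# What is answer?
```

Step-by-step execution trace:
1. `item = 1 // 0` raises ZeroDivisionError.
2. `except (IndexError, TypeError)` does not match ZeroDivisionError; skipped.
3. `except ArithmeticError` matches (ZeroDivisionError is a subclass of ArithmeticError) → answer = 43.
4. `except Exception` is not reached.
Result: 43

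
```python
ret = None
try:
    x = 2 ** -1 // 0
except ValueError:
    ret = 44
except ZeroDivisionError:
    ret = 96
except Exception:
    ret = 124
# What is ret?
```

Step-by-step execution trace:
1. `x = 2 ** -1 // 0` raises ZeroDivisionError.
2. `except ValueError` does not match ZeroDivisionError; skipped.
3. `except ZeroDivisionError` matches → ret = 96.
4. Remaining except clauses are skipped.
Result: 96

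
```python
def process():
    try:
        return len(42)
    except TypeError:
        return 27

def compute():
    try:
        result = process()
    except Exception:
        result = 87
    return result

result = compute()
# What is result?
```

Step-by-step execution trace:
1. `compute()` calls `process()`.
2. In process: `len(42)` raises TypeError; `except TypeError` catches it → returns 27.
3. In compute: `result = process()` → result = 27. No exception reaches compute.
4. `except Exception` is skipped; compute returns 27.
5. result = 27.
Result: 27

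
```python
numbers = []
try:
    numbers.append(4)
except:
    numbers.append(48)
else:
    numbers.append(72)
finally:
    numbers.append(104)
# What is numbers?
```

Step-by-step execution trace:
1. try: `numbers.append(4)` → numbers = [4]. No exception raised.
2. `except` is skipped.
3. `else` runs: `numbers.append(72)` → numbers = [4, 72].
4. `finally` always runs: `numbers.append(104)` → numbers = [4, 72, 104].
Result: [4, 72, 104]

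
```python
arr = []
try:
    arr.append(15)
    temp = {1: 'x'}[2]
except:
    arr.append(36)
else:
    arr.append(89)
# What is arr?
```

Step-by-step execution trace:
1. try: `arr.append(15)` → arr = [15].
2. `temp = {1: 'x'}[2]` raises KeyError.
3. bare `except` matches → `arr.append(36)` → arr = [15, 36].
4. `else` is skipped (an exception was raised).
Result: [15, 36]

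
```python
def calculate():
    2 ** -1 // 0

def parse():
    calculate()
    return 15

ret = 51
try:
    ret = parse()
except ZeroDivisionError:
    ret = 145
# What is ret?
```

Step-by-step execution trace:
1. ret starts at 51.
2. try: `parse()` calls `calculate()`.
3. `calculate()` evaluates `2 ** -1 // 0`, which raises ZeroDivisionError; it propagates through parse (uncaught).
4. `return 15` in parse is not reached; the assignment to ret does not complete.
5. `except ZeroDivisionError` matches → ret = 145.
Result: 145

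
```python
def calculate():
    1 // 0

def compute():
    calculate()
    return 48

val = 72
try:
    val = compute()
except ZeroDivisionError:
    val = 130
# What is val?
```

Step-by-step execution trace:
1. val starts at 72.
2. try: `compute()` calls `calculate()`.
3. `calculate()` evaluates `1 // 0`, which raises ZeroDivisionError; it propagates through compute (uncaught).
4. `return 48` in compute is not reached; the assignment to val does not complete.
5. `except ZeroDivisionError` matches → val = 130.
Result: 130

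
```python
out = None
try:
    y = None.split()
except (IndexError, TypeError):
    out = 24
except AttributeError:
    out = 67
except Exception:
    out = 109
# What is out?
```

Step-by-step execution trace:
1. `y = None.split()` raises AttributeError.
2. `except (IndexError, TypeError)` does not match AttributeError; skipped.
3. `except AttributeError` matches (exact type match) → out = 67.
4. `except Exception` is not reached.
Result: 67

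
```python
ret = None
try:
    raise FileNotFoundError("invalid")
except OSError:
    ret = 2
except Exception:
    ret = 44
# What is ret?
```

Step-by-step execution trace:
1. `raise FileNotFoundError(...)` raises FileNotFoundError.
2. `except OSError` matches (FileNotFoundError is a subclass of OSError) → ret = 2.
3. `except Exception` is not reached.
Result: 2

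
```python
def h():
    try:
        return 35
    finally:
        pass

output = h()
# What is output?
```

Step-by-step execution trace:
1. `h()` enters try: `return 35` sets pending return value 35.
2. Before returning, `finally: pass` runs (no effect).
3. h() returns 35 → output = 35.
Result: 35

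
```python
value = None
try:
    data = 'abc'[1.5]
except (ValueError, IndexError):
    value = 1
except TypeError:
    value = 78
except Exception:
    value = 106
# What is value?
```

Step-by-step execution trace:
1. `data = 'abc'[1.5]` raises TypeError.
2. `except (ValueError, IndexError)` does not match TypeError; skipped.
3. `except TypeError` matches (exact type match) → value = 78.
4. `except Exception` is not reached.
Result: 78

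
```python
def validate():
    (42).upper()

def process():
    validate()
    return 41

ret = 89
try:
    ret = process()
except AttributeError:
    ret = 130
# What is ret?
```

Step-by-step execution trace:
1. ret starts at 89.
2. try: `process()` calls `validate()`.
3. `validate()` evaluates `(42).upper()`, which raises AttributeError; it propagates through process (uncaught).
4. `return 41` in process is not reached; the assignment to ret does not complete.
5. `except AttributeError` matches → ret = 130.
Result: 130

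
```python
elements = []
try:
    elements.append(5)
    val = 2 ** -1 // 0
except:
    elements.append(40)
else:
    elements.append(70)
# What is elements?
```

Step-by-step execution trace:
1. try: `elements.append(5)` → elements = [5].
2. `val = 2 ** -1 // 0` raises ZeroDivisionError.
3. bare `except` matches → `elements.append(40)` → elements = [5, 40].
4. `else` is skipped (an exception was raised).
Result: [5, 40]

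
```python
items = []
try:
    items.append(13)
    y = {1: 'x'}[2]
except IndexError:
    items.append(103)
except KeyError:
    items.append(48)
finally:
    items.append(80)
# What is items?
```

Step-by-step execution trace:
1. try: `items.append(13)` → items = [13].
2. `y = {1: 'x'}[2]` raises KeyError.
3. `except IndexError` does not match KeyError; skipped.
4. `except KeyError` matches → `items.append(48)` → items = [13, 48].
5. finally always runs: `items.append(80)` → items = [13, 48, 80].
Result: [13, 48, 80]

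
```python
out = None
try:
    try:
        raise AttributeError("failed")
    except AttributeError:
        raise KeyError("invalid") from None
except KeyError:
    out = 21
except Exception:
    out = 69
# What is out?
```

Step-by-step execution trace:
1. Inner try raises AttributeError; inner `except AttributeError` catches it.
2. `raise KeyError(...) from None` raises KeyError (from None suppresses __context__, but the active exception is still KeyError).
3. Outer `except KeyError` matches → out = 21.
4. `except Exception` is not reached.
Result: 21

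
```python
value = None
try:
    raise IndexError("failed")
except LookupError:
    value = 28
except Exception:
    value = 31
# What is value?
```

Step-by-step execution trace:
1. `raise IndexError(...)` raises IndexError.
2. `except LookupError` matches (IndexError is a subclass of LookupError) → value = 28.
3. `except Exception` is not reached.
Result: 28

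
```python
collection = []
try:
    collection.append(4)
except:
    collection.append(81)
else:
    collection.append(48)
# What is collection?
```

Step-by-step execution trace:
1. try: `collection.append(4)` → collection = [4]. No exception raised.
2. `except` is skipped.
3. `else` runs (try completed without exception): `collection.append(48)` → collection = [4, 48].
Result: [4, 48]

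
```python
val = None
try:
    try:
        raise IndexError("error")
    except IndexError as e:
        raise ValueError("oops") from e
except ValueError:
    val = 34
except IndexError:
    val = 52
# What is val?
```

Step-by-step execution trace:
1. Inner try raises IndexError; inner `except IndexError as e` catches it.
2. `raise ValueError(...) from e` raises ValueError (IndexError is attached as __cause__, but only ValueError is active).
3. Outer `except ValueError` matches → val = 34.
4. `except IndexError` is not reached.
Result: 34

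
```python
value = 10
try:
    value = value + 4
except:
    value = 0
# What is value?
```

Step-by-step execution trace:
1. value starts at 10.
2. try: `value = value + 4` → value = 14. No exception raised.
3. `except` is skipped.
Result: 14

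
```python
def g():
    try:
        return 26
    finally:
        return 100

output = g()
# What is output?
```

Step-by-step execution trace:
1. `g()` enters try: `return 26` sets pending return value 26.
2. Before returning, `finally: return 100` runs and overrides the pending return.
3. g() returns 100 → output = 100.
Result: 100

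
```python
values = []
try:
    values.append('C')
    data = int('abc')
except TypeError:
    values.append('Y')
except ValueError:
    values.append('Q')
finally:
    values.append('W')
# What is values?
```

Step-by-step execution trace:
1. try: `values.append('C')` → values = ['C'].
2. `data = int('abc')` raises ValueError.
3. `except TypeError` does not match ValueError; skipped.
4. `except ValueError` matches → `values.append('Q')` → values = ['C', 'Q'].
5. finally always runs: `values.append('W')` → values = ['C', 'Q', 'W'].
Result: ['C', 'Q', 'W']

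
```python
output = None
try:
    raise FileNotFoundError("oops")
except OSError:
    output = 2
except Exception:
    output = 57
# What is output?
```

Step-by-step execution trace:
1. `raise FileNotFoundError(...)` raises FileNotFoundError.
2. `except OSError` matches (FileNotFoundError is a subclass of OSError) → output = 2.
3. `except Exception` is not reached.
Result: 2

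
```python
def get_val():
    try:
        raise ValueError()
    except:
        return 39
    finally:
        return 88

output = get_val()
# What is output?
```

Step-by-step execution trace:
1. `get_val()` enters try: `raise ValueError()` raises ValueError.
2. bare `except` matches → `return 39` sets pending return value 39.
3. Before returning, `finally: return 88` runs and overrides the pending return.
4. get_val() returns 88 → output = 88.
Result: 88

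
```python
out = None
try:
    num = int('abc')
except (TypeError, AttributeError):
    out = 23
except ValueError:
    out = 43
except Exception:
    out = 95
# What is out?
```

Step-by-step execution trace:
1. `num = int('abc')` raises ValueError.
2. `except (TypeError, AttributeError)` does not match ValueError; skipped.
3. `except ValueError` matches (exact type match) → out = 43.
4. `except Exception` is not reached.
Result: 43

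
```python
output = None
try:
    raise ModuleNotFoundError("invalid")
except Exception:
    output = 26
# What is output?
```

Step-by-step execution trace:
1. `raise ModuleNotFoundError(...)` raises ModuleNotFoundError.
2. `except Exception` matches (ModuleNotFoundError is a subclass of Exception) → output = 26.
Result: 26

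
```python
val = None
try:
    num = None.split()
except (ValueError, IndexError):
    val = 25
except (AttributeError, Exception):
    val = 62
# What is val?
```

Step-by-step execution trace:
1. `num = None.split()` raises AttributeError.
2. `except (ValueError, IndexError)` does not match AttributeError; skipped.
3. `except (AttributeError, Exception)` matches (AttributeError is in the tuple) → val = 62.
Result: 62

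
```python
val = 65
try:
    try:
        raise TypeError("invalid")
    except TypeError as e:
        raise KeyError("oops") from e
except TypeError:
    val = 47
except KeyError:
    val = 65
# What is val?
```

Step-by-step execution trace:
1. Inner try raises TypeError; inner `except TypeError as e` catches it.
2. `raise KeyError(...) from e` raises KeyError (TypeError is attached as __cause__, but only KeyError is active).
3. Outer `except TypeError` does not match KeyError; skipped.
4. Outer `except KeyError` matches → val = 65.
Result: 65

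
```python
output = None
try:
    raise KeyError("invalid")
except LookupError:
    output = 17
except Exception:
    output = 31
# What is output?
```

Step-by-step execution trace:
1. `raise KeyError(...)` raises KeyError.
2. `except LookupError` matches (KeyError is a subclass of LookupError) → output = 17.
3. `except Exception` is not reached.
Result: 17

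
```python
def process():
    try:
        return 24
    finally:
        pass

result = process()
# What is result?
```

Step-by-step execution trace:
1. `process()` enters try: `return 24` sets pending return value 24.
2. Before returning, `finally: pass` runs (no effect).
3. process() returns 24 → result = 24.
Result: 24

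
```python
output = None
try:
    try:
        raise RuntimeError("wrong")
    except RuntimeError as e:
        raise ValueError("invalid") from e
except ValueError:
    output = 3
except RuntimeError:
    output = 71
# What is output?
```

Step-by-step execution trace:
1. Inner try raises RuntimeError; inner `except RuntimeError as e` catches it.
2. `raise ValueError(...) from e` raises ValueError (RuntimeError is attached as __cause__, but only ValueError is active).
3. Outer `except ValueError` matches → output = 3.
4. `except RuntimeError` is not reached.
Result: 3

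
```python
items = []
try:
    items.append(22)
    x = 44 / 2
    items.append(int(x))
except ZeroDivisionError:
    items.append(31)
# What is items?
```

Step-by-step execution trace:
1. try: `items.append(22)` → items = [22].
2. `x = 44 / 2` → x = 22.0. No exception raised.
3. `items.append(int(x))` → items = [22, 22].
4. `except ZeroDivisionError` is skipped (no exception was raised).
Result: [22, 22]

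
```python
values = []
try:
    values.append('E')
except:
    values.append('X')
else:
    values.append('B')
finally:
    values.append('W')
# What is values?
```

Step-by-step execution trace:
1. try: `values.append('E')` → values = ['E']. No exception raised.
2. `except` is skipped.
3. `else` runs: `values.append('B')` → values = ['E', 'B'].
4. `finally` always runs: `values.append('W')` → values = ['E', 'B', 'W'].
Result: ['E', 'B', 'W']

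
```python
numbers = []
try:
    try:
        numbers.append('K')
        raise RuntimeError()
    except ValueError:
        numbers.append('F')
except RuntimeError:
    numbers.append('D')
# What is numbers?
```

Step-by-step execution trace:
1. Inner try: `numbers.append('K')` → numbers = ['K'].
2. `raise RuntimeError()` raises RuntimeError.
3. Inner `except ValueError` does not match RuntimeError; exception propagates to outer try.
4. Outer `except RuntimeError` matches → `numbers.append('D')` → numbers = ['K', 'D'].
Result: ['K', 'D']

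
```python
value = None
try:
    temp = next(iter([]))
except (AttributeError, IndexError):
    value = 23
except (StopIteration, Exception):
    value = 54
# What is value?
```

Step-by-step execution trace:
1. `temp = next(iter([]))` raises StopIteration.
2. `except (AttributeError, IndexError)` does not match StopIteration; skipped.
3. `except (StopIteration, Exception)` matches (StopIteration is in the tuple) → value = 54.
Result: 54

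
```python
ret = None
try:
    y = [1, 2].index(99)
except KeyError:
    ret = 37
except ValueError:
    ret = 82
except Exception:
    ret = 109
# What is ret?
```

Step-by-step execution trace:
1. `y = [1, 2].index(99)` raises ValueError.
2. `except KeyError` does not match ValueError; skipped.
3. `except ValueError` matches → ret = 82.
4. Remaining except clauses are skipped.
Result: 82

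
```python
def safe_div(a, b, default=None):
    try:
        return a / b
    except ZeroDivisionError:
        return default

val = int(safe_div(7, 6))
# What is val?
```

Step-by-step execution trace:
1. `safe_div(7, 6)` enters try: `return 7 / 6` → returns 1.1666666666666667. No exception raised.
2. `except ZeroDivisionError` is skipped.
3. `int(1.1666666666666667)` → 1 → val = 1.
Result: 1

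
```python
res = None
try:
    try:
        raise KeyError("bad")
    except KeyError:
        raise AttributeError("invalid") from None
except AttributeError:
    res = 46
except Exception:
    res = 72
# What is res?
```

Step-by-step execution trace:
1. Inner try raises KeyError; inner `except KeyError` catches it.
2. `raise AttributeError(...) from None` raises AttributeError (from None suppresses __context__, but the active exception is still AttributeError).
3. Outer `except AttributeError` matches → res = 46.
4. `except Exception` is not reached.
Result: 46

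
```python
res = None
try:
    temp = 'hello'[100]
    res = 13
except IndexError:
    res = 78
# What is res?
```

Step-by-step execution trace:
1. `temp = 'hello'[100]` raises IndexError.
2. `res = 13` is not reached.
3. `except IndexError` matches → res = 78.
Result: 78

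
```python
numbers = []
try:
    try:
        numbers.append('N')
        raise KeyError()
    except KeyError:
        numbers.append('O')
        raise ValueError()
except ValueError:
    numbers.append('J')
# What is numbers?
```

Step-by-step execution trace:
1. Inner try: `numbers.append('N')` → numbers = ['N'].
2. `raise KeyError()` raises KeyError.
3. Inner `except KeyError` matches → `numbers.append('O')` → numbers = ['N', 'O'].
4. `raise ValueError()` raises ValueError; propagates to outer try.
5. Outer `except ValueError` matches → `numbers.append('J')` → numbers = ['N', 'O', 'J'].
Result: ['N', 'O', 'J']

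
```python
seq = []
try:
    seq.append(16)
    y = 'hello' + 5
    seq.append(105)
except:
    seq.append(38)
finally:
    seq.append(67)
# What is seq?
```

Step-by-step execution trace:
1. try: `seq.append(16)` → seq = [16].
2. `y = 'hello' + 5` raises TypeError; `seq.append(105)` is not reached.
3. bare `except` matches → `seq.append(38)` → seq = [16, 38].
4. finally always runs: `seq.append(67)` → seq = [16, 38, 67].
Result: [16, 38, 67]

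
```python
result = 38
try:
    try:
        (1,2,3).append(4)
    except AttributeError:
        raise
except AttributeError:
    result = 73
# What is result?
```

Step-by-step execution trace:
1. Inner try: `(1,2,3).append(4)` raises AttributeError.
2. Inner `except AttributeError` matches; bare `raise` re-raises the same AttributeError.
3. Outer `except AttributeError` matches → result = 73.
Result: 73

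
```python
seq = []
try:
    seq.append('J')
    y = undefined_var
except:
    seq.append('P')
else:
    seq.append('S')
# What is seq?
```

Step-by-step execution trace:
1. try: `seq.append('J')` → seq = ['J'].
2. `y = undefined_var` raises NameError.
3. bare `except` matches → `seq.append('P')` → seq = ['J', 'P'].
4. `else` is skipped (an exception was raised).
Result: ['J', 'P']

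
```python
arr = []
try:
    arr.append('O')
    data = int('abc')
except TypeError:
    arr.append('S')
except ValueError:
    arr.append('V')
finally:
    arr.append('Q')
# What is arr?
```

Step-by-step execution trace:
1. try: `arr.append('O')` → arr = ['O'].
2. `data = int('abc')` raises ValueError.
3. `except TypeError` does not match ValueError; skipped.
4. `except ValueError` matches → `arr.append('V')` → arr = ['O', 'V'].
5. finally always runs: `arr.append('Q')` → arr = ['O', 'V', 'Q'].
Result: ['O', 'V', 'Q']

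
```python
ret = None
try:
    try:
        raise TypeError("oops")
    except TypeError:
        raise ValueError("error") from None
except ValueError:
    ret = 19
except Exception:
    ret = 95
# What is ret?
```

Step-by-step execution trace:
1. Inner try raises TypeError; inner `except TypeError` catches it.
2. `raise ValueError(...) from None` raises ValueError (from None suppresses __context__, but the active exception is still ValueError).
3. Outer `except ValueError` matches → ret = 19.
4. `except Exception` is not reached.
Result: 19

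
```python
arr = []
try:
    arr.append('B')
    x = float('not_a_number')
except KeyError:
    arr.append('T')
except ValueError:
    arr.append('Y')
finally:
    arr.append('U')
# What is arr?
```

Step-by-step execution trace:
1. try: `arr.append('B')` → arr = ['B'].
2. `x = float('not_a_number')` raises ValueError.
3. `except KeyError` does not match ValueError; skipped.
4. `except ValueError` matches → `arr.append('Y')` → arr = ['B', 'Y'].
5. finally always runs: `arr.append('U')` → arr = ['B', 'Y', 'U'].
Result: ['B', 'Y', 'U']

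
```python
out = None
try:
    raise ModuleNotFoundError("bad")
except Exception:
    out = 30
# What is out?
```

Step-by-step execution trace:
1. `raise ModuleNotFoundError(...)` raises ModuleNotFoundError.
2. `except Exception` matches (ModuleNotFoundError is a subclass of Exception) → out = 30.
Result: 30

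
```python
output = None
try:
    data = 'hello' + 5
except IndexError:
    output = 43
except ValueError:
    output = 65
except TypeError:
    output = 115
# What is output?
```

Step-by-step execution trace:
1. `data = 'hello' + 5` raises TypeError.
2. `except IndexError` does not match TypeError; skipped.
3. `except ValueError` does not match TypeError; skipped.
4. `except TypeError` matches → output = 115.
Result: 115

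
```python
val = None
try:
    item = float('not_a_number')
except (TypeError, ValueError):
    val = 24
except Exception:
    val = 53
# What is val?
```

Step-by-step execution trace:
1. `item = float('not_a_number')` raises ValueError.
2. `except (TypeError, ValueError)` matches (ValueError is in the tuple) → val = 24.
3. `except Exception` is not reached.
Result: 24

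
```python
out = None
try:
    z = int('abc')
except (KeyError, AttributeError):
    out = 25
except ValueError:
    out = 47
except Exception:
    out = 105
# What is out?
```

Step-by-step execution trace:
1. `z = int('abc')` raises ValueError.
2. `except (KeyError, AttributeError)` does not match ValueError; skipped.
3. `except ValueError` matches (exact type match) → out = 47.
4. `except Exception` is not reached.
Result: 47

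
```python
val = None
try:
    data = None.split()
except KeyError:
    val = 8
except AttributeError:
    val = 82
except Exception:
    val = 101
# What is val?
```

Step-by-step execution trace:
1. `data = None.split()` raises AttributeError.
2. `except KeyError` does not match AttributeError; skipped.
3. `except AttributeError` matches → val = 82.
4. Remaining except clauses are skipped.
Result: 82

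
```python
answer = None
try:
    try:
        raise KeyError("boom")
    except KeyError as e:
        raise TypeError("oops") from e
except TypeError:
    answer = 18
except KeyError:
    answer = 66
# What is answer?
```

Step-by-step execution trace:
1. Inner try raises KeyError; inner `except KeyError as e` catches it.
2. `raise TypeError(...) from e` raises TypeError (KeyError is attached as __cause__, but only TypeError is active).
3. Outer `except TypeError` matches → answer = 18.
4. `except KeyError` is not reached.
Result: 18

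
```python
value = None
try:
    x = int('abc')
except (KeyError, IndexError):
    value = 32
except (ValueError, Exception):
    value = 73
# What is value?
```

Step-by-step execution trace:
1. `x = int('abc')` raises ValueError.
2. `except (KeyError, IndexError)` does not match ValueError; skipped.
3. `except (ValueError, Exception)` matches (ValueError is in the tuple) → value = 73.
Result: 73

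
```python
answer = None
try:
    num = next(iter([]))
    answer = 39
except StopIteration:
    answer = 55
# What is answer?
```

Step-by-step execution trace:
1. `num = next(iter([]))` raises StopIteration.
2. `answer = 39` is not reached.
3. `except StopIteration` matches → answer = 55.
Result: 55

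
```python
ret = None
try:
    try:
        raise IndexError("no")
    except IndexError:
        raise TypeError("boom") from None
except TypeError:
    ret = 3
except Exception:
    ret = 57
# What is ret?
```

Step-by-step execution trace:
1. Inner try raises IndexError; inner `except IndexError` catches it.
2. `raise TypeError(...) from None` raises TypeError (from None suppresses __context__, but the active exception is still TypeError).
3. Outer `except TypeError` matches → ret = 3.
4. `except Exception` is not reached.
Result: 3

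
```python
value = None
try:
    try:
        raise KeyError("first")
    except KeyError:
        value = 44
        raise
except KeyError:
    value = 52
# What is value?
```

Step-by-step execution trace:
1. Inner try: `raise KeyError("first")` raises KeyError.
2. Inner `except KeyError` matches → value = 44.
3. bare `raise` re-raises the same KeyError.
4. Outer `except KeyError` matches → value = 52.
Result: 52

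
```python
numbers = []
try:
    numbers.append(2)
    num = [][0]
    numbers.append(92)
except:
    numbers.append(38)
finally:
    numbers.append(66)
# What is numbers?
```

Step-by-step execution trace:
1. try: `numbers.append(2)` → numbers = [2].
2. `num = [][0]` raises IndexError; `numbers.append(92)` is not reached.
3. bare `except` matches → `numbers.append(38)` → numbers = [2, 38].
4. finally always runs: `numbers.append(66)` → numbers = [2, 38, 66].
Result: [2, 38, 66]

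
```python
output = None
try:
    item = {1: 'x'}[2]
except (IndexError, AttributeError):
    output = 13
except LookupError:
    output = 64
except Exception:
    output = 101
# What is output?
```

Step-by-step execution trace:
1. `item = {1: 'x'}[2]` raises KeyError.
2. `except (IndexError, AttributeError)` does not match KeyError; skipped.
3. `except LookupError` matches (KeyError is a subclass of LookupError) → output = 64.
4. `except Exception` is not reached.
Result: 64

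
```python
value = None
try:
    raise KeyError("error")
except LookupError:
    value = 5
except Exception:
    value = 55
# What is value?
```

Step-by-step execution trace:
1. `raise KeyError(...)` raises KeyError.
2. `except LookupError` matches (KeyError is a subclass of LookupError) → value = 5.
3. `except Exception` is not reached.
Result: 5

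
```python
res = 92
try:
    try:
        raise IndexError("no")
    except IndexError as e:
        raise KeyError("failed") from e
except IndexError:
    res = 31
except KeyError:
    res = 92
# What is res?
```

Step-by-step execution trace:
1. Inner try raises IndexError; inner `except IndexError as e` catches it.
2. `raise KeyError(...) from e` raises KeyError (IndexError is attached as __cause__, but only KeyError is active).
3. Outer `except IndexError` does not match KeyError; skipped.
4. Outer `except KeyError` matches → res = 92.
Result: 92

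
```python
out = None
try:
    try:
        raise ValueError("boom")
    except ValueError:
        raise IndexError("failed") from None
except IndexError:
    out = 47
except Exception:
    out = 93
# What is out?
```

Step-by-step execution trace:
1. Inner try raises ValueError; inner `except ValueError` catches it.
2. `raise IndexError(...) from None` raises IndexError (from None suppresses __context__, but the active exception is still IndexError).
3. Outer `except IndexError` matches → out = 47.
4. `except Exception` is not reached.
Result: 47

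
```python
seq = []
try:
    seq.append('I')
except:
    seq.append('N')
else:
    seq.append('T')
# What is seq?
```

Step-by-step execution trace:
1. try: `seq.append('I')` → seq = ['I']. No exception raised.
2. `except` is skipped.
3. `else` runs (try completed without exception): `seq.append('T')` → seq = ['I', 'T'].
Result: ['I', 'T']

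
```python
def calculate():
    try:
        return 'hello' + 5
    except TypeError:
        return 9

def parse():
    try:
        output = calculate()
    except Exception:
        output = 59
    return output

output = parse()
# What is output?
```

Step-by-step execution trace:
1. `parse()` calls `calculate()`.
2. In calculate: `'hello' + 5` raises TypeError; `except TypeError` catches it → returns 9.
3. In parse: `output = calculate()` → output = 9. No exception reaches parse.
4. `except Exception` is skipped; parse returns 9.
5. output = 9.
Result: 9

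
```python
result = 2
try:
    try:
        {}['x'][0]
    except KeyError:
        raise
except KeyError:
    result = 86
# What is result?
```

Step-by-step execution trace:
1. Inner try: `{}['x'][0]` raises KeyError.
2. Inner `except KeyError` matches; bare `raise` re-raises the same KeyError.
3. Outer `except KeyError` matches → result = 86.
Result: 86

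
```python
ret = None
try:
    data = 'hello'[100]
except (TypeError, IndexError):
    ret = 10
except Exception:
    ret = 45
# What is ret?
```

Step-by-step execution trace:
1. `data = 'hello'[100]` raises IndexError.
2. `except (TypeError, IndexError)` matches (IndexError is in the tuple) → ret = 10.
3. `except Exception` is not reached.
Result: 10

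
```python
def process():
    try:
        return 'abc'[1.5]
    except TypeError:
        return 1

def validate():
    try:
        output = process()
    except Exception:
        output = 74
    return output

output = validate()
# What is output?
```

Step-by-step execution trace:
1. `validate()` calls `process()`.
2. In process: `'abc'[1.5]` raises TypeError; `except TypeError` catches it → returns 1.
3. In validate: `output = process()` → output = 1. No exception reaches validate.
4. `except Exception` is skipped; validate returns 1.
5. output = 1.
Result: 1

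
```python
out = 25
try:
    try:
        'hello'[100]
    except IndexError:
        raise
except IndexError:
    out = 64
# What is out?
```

Step-by-step execution trace:
1. Inner try: `'hello'[100]` raises IndexError.
2. Inner `except IndexError` matches; bare `raise` re-raises the same IndexError.
3. Outer `except IndexError` matches → out = 64.
Result: 64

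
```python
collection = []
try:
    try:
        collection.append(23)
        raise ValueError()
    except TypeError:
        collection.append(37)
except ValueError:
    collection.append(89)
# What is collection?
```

Step-by-step execution trace:
1. Inner try: `collection.append(23)` → collection = [23].
2. `raise ValueError()` raises ValueError.
3. Inner `except TypeError` does not match ValueError; exception propagates to outer try.
4. Outer `except ValueError` matches → `collection.append(89)` → collection = [23, 89].
Result: [23, 89]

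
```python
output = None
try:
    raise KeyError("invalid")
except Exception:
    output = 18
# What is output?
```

Step-by-step execution trace:
1. `raise KeyError(...)` raises KeyError.
2. `except Exception` matches (KeyError is a subclass of Exception) → output = 18.
Result: 18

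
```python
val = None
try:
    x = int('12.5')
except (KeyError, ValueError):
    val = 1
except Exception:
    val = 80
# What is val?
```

Step-by-step execution trace:
1. `x = int('12.5')` raises ValueError.
2. `except (KeyError, ValueError)` matches (ValueError is in the tuple) → val = 1.
3. `except Exception` is not reached.
Result: 1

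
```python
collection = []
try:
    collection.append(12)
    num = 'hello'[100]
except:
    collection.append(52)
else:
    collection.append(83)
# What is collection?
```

Step-by-step execution trace:
1. try: `collection.append(12)` → collection = [12].
2. `num = 'hello'[100]` raises IndexError.
3. bare `except` matches → `collection.append(52)` → collection = [12, 52].
4. `else` is skipped (an exception was raised).
Result: [12, 52]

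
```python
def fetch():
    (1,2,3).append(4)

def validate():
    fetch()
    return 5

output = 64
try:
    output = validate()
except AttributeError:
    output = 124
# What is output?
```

Step-by-step execution trace:
1. output starts at 64.
2. try: `validate()` calls `fetch()`.
3. `fetch()` evaluates `(1,2,3).append(4)`, which raises AttributeError; it propagates through validate (uncaught).
4. `return 5` in validate is not reached; the assignment to output does not complete.
5. `except AttributeError` matches → output = 124.
Result: 124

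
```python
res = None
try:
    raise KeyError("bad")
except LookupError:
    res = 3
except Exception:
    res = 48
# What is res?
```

Step-by-step execution trace:
1. `raise KeyError(...)` raises KeyError.
2. `except LookupError` matches (KeyError is a subclass of LookupError) → res = 3.
3. `except Exception` is not reached.
Result: 3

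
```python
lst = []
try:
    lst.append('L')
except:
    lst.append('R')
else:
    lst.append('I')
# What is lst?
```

Step-by-step execution trace:
1. try: `lst.append('L')` → lst = ['L']. No exception raised.
2. `except` is skipped.
3. `else` runs (try completed without exception): `lst.append('I')` → lst = ['L', 'I'].
Result: ['L', 'I']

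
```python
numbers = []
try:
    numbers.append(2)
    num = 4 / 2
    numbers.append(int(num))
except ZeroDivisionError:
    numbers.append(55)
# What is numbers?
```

Step-by-step execution trace:
1. try: `numbers.append(2)` → numbers = [2].
2. `num = 4 / 2` → num = 2.0. No exception raised.
3. `numbers.append(int(num))` → numbers = [2, 2].
4. `except ZeroDivisionError` is skipped (no exception was raised).
Result: [2, 2]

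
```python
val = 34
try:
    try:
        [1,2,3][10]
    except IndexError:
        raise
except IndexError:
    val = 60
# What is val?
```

Step-by-step execution trace:
1. Inner try: `[1,2,3][10]` raises IndexError.
2. Inner `except IndexError` matches; bare `raise` re-raises the same IndexError.
3. Outer `except IndexError` matches → val = 60.
Result: 60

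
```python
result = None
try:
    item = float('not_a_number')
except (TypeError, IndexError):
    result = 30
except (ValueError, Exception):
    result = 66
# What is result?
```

Step-by-step execution trace:
1. `item = float('not_a_number')` raises ValueError.
2. `except (TypeError, IndexError)` does not match ValueError; skipped.
3. `except (ValueError, Exception)` matches (ValueError is in the tuple) → result = 66.
Result: 66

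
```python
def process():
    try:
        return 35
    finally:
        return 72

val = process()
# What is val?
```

Step-by-step execution trace:
1. `process()` enters try: `return 35` sets pending return value 35.
2. Before returning, `finally: return 72` runs and overrides the pending return.
3. process() returns 72 → val = 72.
Result: 72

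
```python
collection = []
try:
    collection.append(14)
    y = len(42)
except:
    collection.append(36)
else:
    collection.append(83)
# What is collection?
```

Step-by-step execution trace:
1. try: `collection.append(14)` → collection = [14].
2. `y = len(42)` raises TypeError.
3. bare `except` matches → `collection.append(36)` → collection = [14, 36].
4. `else` is skipped (an exception was raised).
Result: [14, 36]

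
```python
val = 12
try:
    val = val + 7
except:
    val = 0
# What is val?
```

Step-by-step execution trace:
1. val starts at 12.
2. try: `val = val + 7` → val = 19. No exception raised.
3. `except` is skipped.
Result: 19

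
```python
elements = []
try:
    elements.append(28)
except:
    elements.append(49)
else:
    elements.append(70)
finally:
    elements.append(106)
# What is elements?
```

Step-by-step execution trace:
1. try: `elements.append(28)` → elements = [28]. No exception raised.
2. `except` is skipped.
3. `else` runs: `elements.append(70)` → elements = [28, 70].
4. `finally` always runs: `elements.append(106)` → elements = [28, 70, 106].
Result: [28, 70, 106]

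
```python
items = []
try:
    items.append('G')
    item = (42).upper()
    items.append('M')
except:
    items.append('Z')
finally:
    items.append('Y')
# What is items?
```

Step-by-step execution trace:
1. try: `items.append('G')` → items = ['G'].
2. `item = (42).upper()` raises AttributeError; `items.append('M')` is not reached.
3. bare `except` matches → `items.append('Z')` → items = ['G', 'Z'].
4. finally always runs: `items.append('Y')` → items = ['G', 'Z', 'Y'].
Result: ['G', 'Z', 'Y']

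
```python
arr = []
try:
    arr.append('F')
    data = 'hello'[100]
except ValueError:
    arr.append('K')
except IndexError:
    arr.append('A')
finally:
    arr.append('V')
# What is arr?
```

Step-by-step execution trace:
1. try: `arr.append('F')` → arr = ['F'].
2. `data = 'hello'[100]` raises IndexError.
3. `except ValueError` does not match IndexError; skipped.
4. `except IndexError` matches → `arr.append('A')` → arr = ['F', 'A'].
5. finally always runs: `arr.append('V')` → arr = ['F', 'A', 'V'].
Result: ['F', 'A', 'V']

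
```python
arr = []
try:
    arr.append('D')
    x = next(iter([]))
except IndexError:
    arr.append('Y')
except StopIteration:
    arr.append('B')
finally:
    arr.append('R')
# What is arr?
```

Step-by-step execution trace:
1. try: `arr.append('D')` → arr = ['D'].
2. `x = next(iter([]))` raises StopIteration.
3. `except IndexError` does not match StopIteration; skipped.
4. `except StopIteration` matches → `arr.append('B')` → arr = ['D', 'B'].
5. finally always runs: `arr.append('R')` → arr = ['D', 'B', 'R'].
Result: ['D', 'B', 'R']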